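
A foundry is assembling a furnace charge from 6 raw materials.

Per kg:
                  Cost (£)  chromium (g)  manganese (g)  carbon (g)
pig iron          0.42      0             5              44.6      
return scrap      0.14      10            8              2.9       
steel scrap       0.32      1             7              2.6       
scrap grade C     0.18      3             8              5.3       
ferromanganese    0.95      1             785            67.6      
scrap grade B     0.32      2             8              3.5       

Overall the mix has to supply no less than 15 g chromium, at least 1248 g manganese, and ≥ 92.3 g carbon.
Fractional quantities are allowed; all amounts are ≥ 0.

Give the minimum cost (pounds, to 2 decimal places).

Let x1 = kg of pig iron, x2 = kg of return scrap, x3 = kg of steel scrap, x4 = kg of scrap grade C, x5 = kg of ferromanganese, x6 = kg of scrap grade B.
min 0.42x1 + 0.14x2 + 0.32x3 + 0.18x4 + 0.95x5 + 0.32x6 subject to:
  10x2 + 1x3 + 3x4 + 1x5 + 2x6 ≥ 15   (chromium)
  5x1 + 8x2 + 7x3 + 8x4 + 785x5 + 8x6 ≥ 1248   (manganese)
  44.6x1 + 2.9x2 + 2.6x3 + 5.3x4 + 67.6x5 + 3.5x6 ≥ 92.3   (carbon)
  x1, x2, x3, x4, x5, x6 ≥ 0.
The minimum-cost mix takes nothing from pig iron, steel scrap, scrap grade C, scrap grade B — only return scrap, ferromanganese. Binding constraints: chromium and manganese.
So return scrap = 1.342 kg, ferromanganese = 1.576 kg.
Cost = 0.14·1.342 + 0.95·1.576 = 1.6851.

£1.69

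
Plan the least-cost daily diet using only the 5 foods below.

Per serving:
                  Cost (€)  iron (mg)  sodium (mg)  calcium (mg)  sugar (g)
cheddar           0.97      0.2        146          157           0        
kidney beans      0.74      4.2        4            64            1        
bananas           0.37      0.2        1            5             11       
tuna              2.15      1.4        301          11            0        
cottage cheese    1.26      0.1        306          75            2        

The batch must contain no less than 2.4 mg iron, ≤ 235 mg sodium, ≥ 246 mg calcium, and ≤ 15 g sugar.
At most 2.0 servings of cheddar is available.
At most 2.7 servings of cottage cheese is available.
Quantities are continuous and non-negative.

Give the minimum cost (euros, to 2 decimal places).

Let x1 = servings of cheddar, x2 = servings of kidney beans, x3 = servings of bananas, x4 = servings of tuna, x5 = servings of cottage cheese.
Minimise 0.97x1 + 0.74x2 + 0.37x3 + 2.15x4 + 1.26x5 with:
  0.2x1 + 4.2x2 + 0.2x3 + 1.4x4 + 0.1x5 ≥ 2.4   (iron)
  146x1 + 4x2 + 1x3 + 301x4 + 306x5 ≤ 235   (sodium)
  157x1 + 64x2 + 5x3 + 11x4 + 75x5 ≥ 246   (calcium)
  1x2 + 11x3 + 2x5 ≤ 15   (sugar)
  x1 ≤ 2
  x5 ≤ 2.7
  x1, x2, x3, x4, x5 ≥ 0.
At the optimum only cheddar, kidney beans are positive (bananas, tuna, cottage cheese = 0). The iron and calcium requirements are met with equality.
That vertex is x1 = 1.36, x2 = 0.5067.
Cost = 0.97·1.36 + 0.74·0.5067 = 1.6942.

€1.69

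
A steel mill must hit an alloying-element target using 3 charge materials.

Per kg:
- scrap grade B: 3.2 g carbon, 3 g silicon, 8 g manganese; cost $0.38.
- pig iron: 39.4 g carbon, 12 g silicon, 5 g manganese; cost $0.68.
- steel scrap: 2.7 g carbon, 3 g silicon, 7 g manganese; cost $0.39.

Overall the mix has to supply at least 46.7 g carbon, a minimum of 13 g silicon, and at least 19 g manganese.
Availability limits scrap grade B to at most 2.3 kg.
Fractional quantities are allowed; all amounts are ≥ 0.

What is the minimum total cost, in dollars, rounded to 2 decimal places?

$1.37

Set it up as a linear program. Let x1 = kg of scrap grade B, x2 = kg of pig iron, x3 = kg of steel scrap.
min 0.38x1 + 0.68x2 + 0.39x3 subject to:
  3.2x1 + 39.4x2 + 2.7x3 ≥ 46.7   (carbon)
  3x1 + 12x2 + 3x3 ≥ 13   (silicon)
  8x1 + 5x2 + 7x3 ≥ 19   (manganese)
  x1 ≤ 2.3
  x1, x2, x3 ≥ 0.
The optimal basis is {scrap grade B, pig iron}; steel scrap drops out. There the carbon and manganese constraints are tight.
Solving gives x1 = 1.7216, x2 = 1.0455.
Hence cost = 0.38·1.7216 + 0.68·1.0455 = $1.3651.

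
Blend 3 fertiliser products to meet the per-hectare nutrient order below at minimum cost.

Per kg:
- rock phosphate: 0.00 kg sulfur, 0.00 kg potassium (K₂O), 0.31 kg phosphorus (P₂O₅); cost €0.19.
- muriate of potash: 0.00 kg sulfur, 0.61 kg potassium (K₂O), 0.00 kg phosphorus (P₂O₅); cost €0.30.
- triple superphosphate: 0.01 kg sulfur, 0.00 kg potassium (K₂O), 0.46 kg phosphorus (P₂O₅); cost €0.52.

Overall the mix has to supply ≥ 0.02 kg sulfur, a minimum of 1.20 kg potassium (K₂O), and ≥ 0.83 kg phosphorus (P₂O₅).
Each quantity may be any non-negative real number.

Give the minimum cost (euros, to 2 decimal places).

€1.63

Let x1 = kg of rock phosphate, x2 = kg of muriate of potash, x3 = kg of triple superphosphate.
Minimise 0.19x1 + 0.3x2 + 0.52x3 with:
  0.01x3 ≥ 0.02   (sulfur)
  0.61x2 ≥ 1.2   (potassium (K₂O))
  0.31x1 + 0.46x3 ≥ 0.83   (phosphorus (P₂O₅))
  x1, x2, x3 ≥ 0.
The optimal basis is {muriate of potash, triple superphosphate}; rock phosphate drops out. Binding constraints: sulfur and potassium (K₂O).
So muriate of potash = 1.967 kg, triple superphosphate = 2 kg.
Total cost: 0.3·1.967 + 0.52·2 = 1.6301.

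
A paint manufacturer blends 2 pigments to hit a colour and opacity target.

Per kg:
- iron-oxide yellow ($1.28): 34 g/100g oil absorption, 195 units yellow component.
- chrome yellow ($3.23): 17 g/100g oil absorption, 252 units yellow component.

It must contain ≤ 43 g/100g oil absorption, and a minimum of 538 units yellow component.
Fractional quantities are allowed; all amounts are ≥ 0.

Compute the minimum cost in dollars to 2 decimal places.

This is a linear program. Let x1 = kg of iron-oxide yellow, x2 = kg of chrome yellow.
Minimize 1.28x1 + 3.23x2 subject to:
  34x1 + 17x2 ≤ 43   (oil absorption)
  195x1 + 252x2 ≥ 538   (yellow component)
  x1, x2 ≥ 0.
Both inputs are positive at the optimum. Binding constraints: oil absorption and yellow component.
Solving gives x1 = 0.3217, x2 = 1.886.
Total cost: 1.28·0.3217 + 3.23·1.886 = 6.5036.

$6.50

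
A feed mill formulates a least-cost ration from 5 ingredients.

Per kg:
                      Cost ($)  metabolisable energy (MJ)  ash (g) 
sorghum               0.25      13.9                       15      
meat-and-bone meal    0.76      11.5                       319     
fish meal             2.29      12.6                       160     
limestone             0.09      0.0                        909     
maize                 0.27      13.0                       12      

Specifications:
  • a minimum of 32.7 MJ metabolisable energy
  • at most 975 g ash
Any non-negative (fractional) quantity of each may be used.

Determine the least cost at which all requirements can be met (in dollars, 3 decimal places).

This is a linear program. Let x1 = kg of sorghum, x2 = kg of meat-and-bone meal, x3 = kg of fish meal, x4 = kg of limestone, x5 = kg of maize.
min 0.25x1 + 0.76x2 + 2.29x3 + 0.09x4 + 0.27x5 s.t.:
  13.9x1 + 11.5x2 + 12.6x3 + 13x5 ≥ 32.7   (metabolisable energy)
  15x1 + 319x2 + 160x3 + 909x4 + 12x5 ≤ 975   (ash)
  x1, x2, x3, x4, x5 ≥ 0.
The cheapest feasible vertex uses only sorghum; meat-and-bone meal, fish meal, limestone, maize are not used. Binding constraint: metabolisable energy.
Optimal quantities: sorghum = 2.353 kg.
Objective = 0.25·2.353 = 0.58825.

$0.588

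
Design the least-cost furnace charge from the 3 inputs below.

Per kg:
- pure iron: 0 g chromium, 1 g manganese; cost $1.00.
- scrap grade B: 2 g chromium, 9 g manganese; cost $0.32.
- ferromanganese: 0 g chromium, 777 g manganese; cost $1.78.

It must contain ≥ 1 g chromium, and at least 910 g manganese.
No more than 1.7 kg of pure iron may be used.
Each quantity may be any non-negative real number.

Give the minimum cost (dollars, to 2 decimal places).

Set it up as a linear program. Let x1 = kg of pure iron, x2 = kg of scrap grade B, x3 = kg of ferromanganese.
Minimise 1x1 + 0.32x2 + 1.78x3 with:
  2x2 ≥ 1   (chromium)
  1x1 + 9x2 + 777x3 ≥ 910   (manganese)
  x1 ≤ 1.7
  x1, x2, x3 ≥ 0.
The cheapest feasible vertex uses only scrap grade B, ferromanganese; pure iron is not used. Binding constraints: chromium and manganese.
So scrap grade B = 0.5 kg, ferromanganese = 1.165 kg.
Hence cost = 0.32·0.5 + 1.78·1.165 = $2.2337.

$2.23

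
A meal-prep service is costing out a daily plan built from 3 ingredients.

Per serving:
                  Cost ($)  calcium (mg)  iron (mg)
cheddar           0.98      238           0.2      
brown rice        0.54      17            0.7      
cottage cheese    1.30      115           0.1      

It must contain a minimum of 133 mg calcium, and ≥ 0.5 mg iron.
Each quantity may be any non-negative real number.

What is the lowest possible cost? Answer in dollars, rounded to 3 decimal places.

$0.814

Let x1 = servings of cheddar, x2 = servings of brown rice, x3 = servings of cottage cheese.
Minimise 0.98x1 + 0.54x2 + 1.3x3 with:
  238x1 + 17x2 + 115x3 ≥ 133   (calcium)
  0.2x1 + 0.7x2 + 0.1x3 ≥ 0.5   (iron)
  x1, x2, x3 ≥ 0.
The optimal basis is {cheddar, brown rice}; cottage cheese drops out. Binding constraints: calcium and iron.
Solving gives x1 = 0.5184, x2 = 0.5662.
Cost = 0.98·0.5184 + 0.54·0.5662 = 0.81378.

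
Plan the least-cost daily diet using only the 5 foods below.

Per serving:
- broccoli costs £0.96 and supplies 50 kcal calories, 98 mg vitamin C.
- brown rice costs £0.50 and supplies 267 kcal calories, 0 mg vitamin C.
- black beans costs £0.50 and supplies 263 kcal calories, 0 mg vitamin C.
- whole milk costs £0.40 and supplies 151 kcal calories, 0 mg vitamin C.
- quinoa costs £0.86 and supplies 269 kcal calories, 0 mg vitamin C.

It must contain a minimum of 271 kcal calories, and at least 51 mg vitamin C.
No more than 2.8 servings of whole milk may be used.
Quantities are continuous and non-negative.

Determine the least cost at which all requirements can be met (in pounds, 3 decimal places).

Set it up as a linear program. Let x1 = servings of broccoli, x2 = servings of brown rice, x3 = servings of black beans, x4 = servings of whole milk, x5 = servings of quinoa.
Minimise 0.96x1 + 0.5x2 + 0.5x3 + 0.4x4 + 0.86x5 with:
  50x1 + 267x2 + 263x3 + 151x4 + 269x5 ≥ 271   (calories)
  98x1 ≥ 51   (vitamin C)
  x4 ≤ 2.8
  x1, x2, x3, x4, x5 ≥ 0.
The minimum-cost mix takes nothing from black beans, whole milk, quinoa — only broccoli, brown rice. There the calories and vitamin C constraints are tight.
Solving gives x1 = 0.5204, x2 = 0.9175.
Objective = 0.96·0.5204 + 0.5·0.9175 = 0.95833.

£0.958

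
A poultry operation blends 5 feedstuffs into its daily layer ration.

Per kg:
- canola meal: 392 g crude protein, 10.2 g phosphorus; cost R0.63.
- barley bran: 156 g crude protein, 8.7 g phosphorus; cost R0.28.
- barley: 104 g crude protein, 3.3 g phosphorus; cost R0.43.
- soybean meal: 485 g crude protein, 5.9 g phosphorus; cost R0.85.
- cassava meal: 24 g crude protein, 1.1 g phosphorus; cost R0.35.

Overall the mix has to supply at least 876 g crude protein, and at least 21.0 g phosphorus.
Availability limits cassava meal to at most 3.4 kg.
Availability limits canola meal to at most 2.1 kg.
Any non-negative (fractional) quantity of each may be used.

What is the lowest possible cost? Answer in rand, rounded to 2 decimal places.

Let x1 = kg of canola meal, x2 = kg of barley bran, x3 = kg of barley, x4 = kg of soybean meal, x5 = kg of cassava meal.
Minimise 0.63x1 + 0.28x2 + 0.43x3 + 0.85x4 + 0.35x5 s.t.:
  392x1 + 156x2 + 104x3 + 485x4 + 24x5 ≥ 876   (crude protein)
  10.2x1 + 8.7x2 + 3.3x3 + 5.9x4 + 1.1x5 ≥ 21   (phosphorus)
  x5 ≤ 3.4
  x1 ≤ 2.1
  x1, x2, x3, x4, x5 ≥ 0.
The minimum-cost mix takes nothing from barley bran, barley, cassava meal — only canola meal, soybean meal. The crude protein and the canola meal cap requirements are met with equality.
So canola meal = 2.1 kg, soybean meal = 0.1089 kg.
Objective = 0.63·2.1 + 0.85·0.1089 = 1.4156.

R1.42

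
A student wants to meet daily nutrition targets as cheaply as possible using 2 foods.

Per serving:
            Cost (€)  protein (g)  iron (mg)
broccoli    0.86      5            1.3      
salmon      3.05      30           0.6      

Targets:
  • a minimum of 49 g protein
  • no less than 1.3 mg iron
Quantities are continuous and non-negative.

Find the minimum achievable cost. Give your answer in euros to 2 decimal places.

Let x1 = servings of broccoli, x2 = servings of salmon.
min 0.86x1 + 3.05x2 subject to:
  5x1 + 30x2 ≥ 49   (protein)
  1.3x1 + 0.6x2 ≥ 1.3   (iron)
  x1, x2 ≥ 0.
Both inputs are positive at the optimum. There the protein and iron constraints are tight.
That vertex is x1 = 0.2667, x2 = 1.589.
Objective = 0.86·0.2667 + 3.05·1.589 = 5.0758.

€5.08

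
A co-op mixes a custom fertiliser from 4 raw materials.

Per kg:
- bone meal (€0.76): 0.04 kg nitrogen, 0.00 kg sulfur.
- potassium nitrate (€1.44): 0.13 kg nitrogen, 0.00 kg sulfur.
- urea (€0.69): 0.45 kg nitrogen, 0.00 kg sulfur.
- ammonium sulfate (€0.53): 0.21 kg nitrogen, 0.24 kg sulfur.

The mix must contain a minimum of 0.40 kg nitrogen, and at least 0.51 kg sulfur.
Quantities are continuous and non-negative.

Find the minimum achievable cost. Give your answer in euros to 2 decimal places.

€1.13

Let x1 = kg of bone meal, x2 = kg of potassium nitrate, x3 = kg of urea, x4 = kg of ammonium sulfate.
Minimise 0.76x1 + 1.44x2 + 0.69x3 + 0.53x4 with:
  0.04x1 + 0.13x2 + 0.45x3 + 0.21x4 ≥ 0.4   (nitrogen)
  0.24x4 ≥ 0.51   (sulfur)
  x1, x2, x3, x4 ≥ 0.
At the optimum only ammonium sulfate is positive (bone meal, potassium nitrate, urea = 0). There the sulfur constraint is tight.
That vertex is x4 = 2.125.
Total cost: 0.53·2.125 = 1.1263.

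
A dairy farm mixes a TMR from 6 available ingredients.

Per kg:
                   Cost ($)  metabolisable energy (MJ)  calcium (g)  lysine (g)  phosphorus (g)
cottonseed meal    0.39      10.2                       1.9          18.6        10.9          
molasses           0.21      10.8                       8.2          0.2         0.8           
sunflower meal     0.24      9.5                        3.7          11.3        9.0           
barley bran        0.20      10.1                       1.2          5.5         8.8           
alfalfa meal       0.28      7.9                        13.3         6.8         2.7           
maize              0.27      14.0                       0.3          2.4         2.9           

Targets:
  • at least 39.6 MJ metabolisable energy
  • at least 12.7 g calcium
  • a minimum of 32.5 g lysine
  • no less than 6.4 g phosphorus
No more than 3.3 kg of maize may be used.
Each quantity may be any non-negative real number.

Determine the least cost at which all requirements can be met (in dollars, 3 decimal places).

$0.893

Set it up as a linear program. Let x1 = kg of cottonseed meal, x2 = kg of molasses, x3 = kg of sunflower meal, x4 = kg of barley bran, x5 = kg of alfalfa meal, x6 = kg of maize.
Minimise 0.39x1 + 0.21x2 + 0.24x3 + 0.2x4 + 0.28x5 + 0.27x6 s.t.:
  10.2x1 + 10.8x2 + 9.5x3 + 10.1x4 + 7.9x5 + 14x6 ≥ 39.6   (metabolisable energy)
  1.9x1 + 8.2x2 + 3.7x3 + 1.2x4 + 13.3x5 + 0.3x6 ≥ 12.7   (calcium)
  18.6x1 + 0.2x2 + 11.3x3 + 5.5x4 + 6.8x5 + 2.4x6 ≥ 32.5   (lysine)
  10.9x1 + 0.8x2 + 9x3 + 8.8x4 + 2.7x5 + 2.9x6 ≥ 6.4   (phosphorus)
  x6 ≤ 3.3
  x1, x2, x3, x4, x5, x6 ≥ 0.
The optimal basis is {molasses, sunflower meal, barley bran}; cottonseed meal, alfalfa meal, maize drop out. Binding constraints: metabolisable energy, calcium, lysine.
Optimal quantities: molasses = 0.3661 kg, sunflower meal = 2.124 kg, barley bran = 1.531 kg.
Objective = 0.21·0.3661 + 0.24·2.124 + 0.2·1.531 = 0.89284.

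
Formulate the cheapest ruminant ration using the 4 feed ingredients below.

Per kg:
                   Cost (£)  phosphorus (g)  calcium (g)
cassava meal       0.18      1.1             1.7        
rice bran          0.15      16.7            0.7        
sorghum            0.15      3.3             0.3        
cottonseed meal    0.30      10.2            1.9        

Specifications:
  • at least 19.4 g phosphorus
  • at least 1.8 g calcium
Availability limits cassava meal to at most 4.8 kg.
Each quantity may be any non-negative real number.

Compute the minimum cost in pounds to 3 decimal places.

£0.276

This is a linear program. Let x1 = kg of cassava meal, x2 = kg of rice bran, x3 = kg of sorghum, x4 = kg of cottonseed meal.
Minimize 0.18x1 + 0.15x2 + 0.15x3 + 0.3x4 s.t.:
  1.1x1 + 16.7x2 + 3.3x3 + 10.2x4 ≥ 19.4   (phosphorus)
  1.7x1 + 0.7x2 + 0.3x3 + 1.9x4 ≥ 1.8   (calcium)
  x1 ≤ 4.8
  x1, x2, x3, x4 ≥ 0.
The cheapest feasible vertex uses only cassava meal, rice bran; sorghum, cottonseed meal are not used. The phosphorus and calcium requirements are met with equality.
That vertex is x1 = 0.5967, x2 = 1.122.
Hence cost = 0.18·0.5967 + 0.15·1.122 = £0.27571.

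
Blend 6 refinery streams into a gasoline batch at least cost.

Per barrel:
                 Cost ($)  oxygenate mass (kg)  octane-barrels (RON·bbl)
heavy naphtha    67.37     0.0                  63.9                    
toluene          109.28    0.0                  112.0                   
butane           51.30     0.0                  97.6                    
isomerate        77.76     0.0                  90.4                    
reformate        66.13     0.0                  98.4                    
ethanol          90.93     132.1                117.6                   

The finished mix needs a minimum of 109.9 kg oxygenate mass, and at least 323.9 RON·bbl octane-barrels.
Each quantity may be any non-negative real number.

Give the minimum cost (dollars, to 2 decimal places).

Treat it as an LP. Let x1 = barrels of heavy naphtha, x2 = barrels of toluene, x3 = barrels of butane, x4 = barrels of isomerate, x5 = barrels of reformate, x6 = barrels of ethanol.
Minimise 67.37x1 + 109.28x2 + 51.3x3 + 77.76x4 + 66.13x5 + 90.93x6 s.t.:
  132.1x6 ≥ 109.9   (oxygenate mass)
  63.9x1 + 112x2 + 97.6x3 + 90.4x4 + 98.4x5 + 117.6x6 ≥ 323.9   (octane-barrels)
  x1, x2, x3, x4, x5, x6 ≥ 0.
The minimum-cost mix takes nothing from heavy naphtha, toluene, isomerate, reformate — only butane, ethanol. There the oxygenate mass and octane-barrels constraints are tight.
Optimal quantities: butane = 2.3162 barrels, ethanol = 0.83195 barrels.
Cost = 51.3·2.3162 + 90.93·0.83195 = 194.4703.

$194.47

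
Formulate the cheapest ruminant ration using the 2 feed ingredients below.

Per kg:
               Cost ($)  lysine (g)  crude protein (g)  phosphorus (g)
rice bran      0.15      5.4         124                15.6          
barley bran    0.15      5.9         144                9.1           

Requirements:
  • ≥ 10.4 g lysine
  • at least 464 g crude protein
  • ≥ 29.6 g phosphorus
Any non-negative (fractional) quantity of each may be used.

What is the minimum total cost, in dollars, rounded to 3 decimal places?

$0.484

Treat it as an LP. Let x1 = kg of rice bran, x2 = kg of barley bran.
min 0.15x1 + 0.15x2 subject to:
  5.4x1 + 5.9x2 ≥ 10.4   (lysine)
  124x1 + 144x2 ≥ 464   (crude protein)
  15.6x1 + 9.1x2 ≥ 29.6   (phosphorus)
  x1, x2 ≥ 0.
Both inputs are positive at the optimum. There the crude protein and phosphorus constraints are tight.
So rice bran = 0.03578 kg, barley bran = 3.191 kg.
Hence cost = 0.15·0.03578 + 0.15·3.191 = $0.48402.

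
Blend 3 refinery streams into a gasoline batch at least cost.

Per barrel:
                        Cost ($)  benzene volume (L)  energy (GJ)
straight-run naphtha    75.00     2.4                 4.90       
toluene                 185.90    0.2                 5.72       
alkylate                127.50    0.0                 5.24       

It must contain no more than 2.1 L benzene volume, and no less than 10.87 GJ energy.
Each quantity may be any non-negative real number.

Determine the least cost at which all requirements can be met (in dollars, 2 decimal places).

Treat it as an LP. Let x1 = barrels of straight-run naphtha, x2 = barrels of toluene, x3 = barrels of alkylate.
min 75x1 + 185.9x2 + 127.5x3 subject to:
  2.4x1 + 0.2x2 ≤ 2.1   (benzene volume)
  4.9x1 + 5.72x2 + 5.24x3 ≥ 10.87   (energy)
  x1, x2, x3 ≥ 0.
The minimum-cost mix takes nothing from toluene — only straight-run naphtha, alkylate. Binding constraints: benzene volume and energy.
So straight-run naphtha = 0.875 barrels, alkylate = 1.2562 barrels.
Objective = 75·0.875 + 127.5·1.2562 = 225.7905.

$225.79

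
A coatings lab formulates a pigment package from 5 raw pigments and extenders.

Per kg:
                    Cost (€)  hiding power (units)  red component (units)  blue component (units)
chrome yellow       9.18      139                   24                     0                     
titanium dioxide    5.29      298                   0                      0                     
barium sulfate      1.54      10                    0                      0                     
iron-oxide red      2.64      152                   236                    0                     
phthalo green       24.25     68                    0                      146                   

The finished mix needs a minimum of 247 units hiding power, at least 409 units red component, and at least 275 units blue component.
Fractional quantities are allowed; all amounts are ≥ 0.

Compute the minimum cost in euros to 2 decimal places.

€50.25

Treat it as an LP. Let x1 = kg of chrome yellow, x2 = kg of titanium dioxide, x3 = kg of barium sulfate, x4 = kg of iron-oxide red, x5 = kg of phthalo green.
Minimize 9.18x1 + 5.29x2 + 1.54x3 + 2.64x4 + 24.25x5 s.t.:
  139x1 + 298x2 + 10x3 + 152x4 + 68x5 ≥ 247   (hiding power)
  24x1 + 236x4 ≥ 409   (red component)
  146x5 ≥ 275   (blue component)
  x1, x2, x3, x4, x5 ≥ 0.
At the optimum only iron-oxide red, phthalo green are positive (chrome yellow, titanium dioxide, barium sulfate = 0). Binding constraints: red component and blue component.
So iron-oxide red = 1.7331 kg, phthalo green = 1.8836 kg.
Cost = 2.64·1.7331 + 24.25·1.8836 = 50.2527.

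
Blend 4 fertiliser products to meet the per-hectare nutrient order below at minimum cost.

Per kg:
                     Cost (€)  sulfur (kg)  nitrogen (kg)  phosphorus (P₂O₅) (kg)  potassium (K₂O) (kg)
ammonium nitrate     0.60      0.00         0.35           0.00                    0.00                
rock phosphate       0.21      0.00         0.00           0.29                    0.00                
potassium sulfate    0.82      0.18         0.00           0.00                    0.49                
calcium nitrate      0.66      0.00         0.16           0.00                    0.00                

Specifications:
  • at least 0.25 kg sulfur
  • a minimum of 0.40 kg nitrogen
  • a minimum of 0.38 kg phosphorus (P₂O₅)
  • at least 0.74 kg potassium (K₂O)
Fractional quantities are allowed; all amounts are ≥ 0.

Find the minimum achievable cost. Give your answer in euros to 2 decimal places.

Treat it as an LP. Let x1 = kg of ammonium nitrate, x2 = kg of rock phosphate, x3 = kg of potassium sulfate, x4 = kg of calcium nitrate.
Minimise 0.6x1 + 0.21x2 + 0.82x3 + 0.66x4 s.t.:
  0.18x3 ≥ 0.25   (sulfur)
  0.35x1 + 0.16x4 ≥ 0.4   (nitrogen)
  0.29x2 ≥ 0.38   (phosphorus (P₂O₅))
  0.49x3 ≥ 0.74   (potassium (K₂O))
  x1, x2, x3, x4 ≥ 0.
The optimal basis is {ammonium nitrate, rock phosphate, potassium sulfate}; calcium nitrate drops out. The nitrogen, phosphorus (P₂O₅), potassium (K₂O) requirements are met with equality.
Solving gives x1 = 1.143, x2 = 1.31, x3 = 1.51.
Total cost: 0.6·1.143 + 0.21·1.31 + 0.82·1.51 = 2.1991.

€2.20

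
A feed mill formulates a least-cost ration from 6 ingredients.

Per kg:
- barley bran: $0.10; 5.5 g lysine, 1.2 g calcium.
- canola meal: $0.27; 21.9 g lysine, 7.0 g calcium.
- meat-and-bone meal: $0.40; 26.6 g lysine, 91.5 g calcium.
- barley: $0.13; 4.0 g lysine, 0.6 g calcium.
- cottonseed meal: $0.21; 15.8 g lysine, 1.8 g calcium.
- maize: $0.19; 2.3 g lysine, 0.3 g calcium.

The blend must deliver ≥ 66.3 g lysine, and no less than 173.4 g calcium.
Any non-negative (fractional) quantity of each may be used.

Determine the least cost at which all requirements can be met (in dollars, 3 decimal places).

Let x1 = kg of barley bran, x2 = kg of canola meal, x3 = kg of meat-and-bone meal, x4 = kg of barley, x5 = kg of cottonseed meal, x6 = kg of maize.
Minimise 0.1x1 + 0.27x2 + 0.4x3 + 0.13x4 + 0.21x5 + 0.19x6 subject to:
  5.5x1 + 21.9x2 + 26.6x3 + 4x4 + 15.8x5 + 2.3x6 ≥ 66.3   (lysine)
  1.2x1 + 7x2 + 91.5x3 + 0.6x4 + 1.8x5 + 0.3x6 ≥ 173.4   (calcium)
  x1, x2, x3, x4, x5, x6 ≥ 0.
The optimal basis is {canola meal, meat-and-bone meal}; barley bran, barley, cottonseed meal, maize drop out. There the lysine and calcium constraints are tight.
Optimal quantities: canola meal = 0.7999 kg, meat-and-bone meal = 1.834 kg.
Total cost: 0.27·0.7999 + 0.4·1.834 = 0.94957.

$0.950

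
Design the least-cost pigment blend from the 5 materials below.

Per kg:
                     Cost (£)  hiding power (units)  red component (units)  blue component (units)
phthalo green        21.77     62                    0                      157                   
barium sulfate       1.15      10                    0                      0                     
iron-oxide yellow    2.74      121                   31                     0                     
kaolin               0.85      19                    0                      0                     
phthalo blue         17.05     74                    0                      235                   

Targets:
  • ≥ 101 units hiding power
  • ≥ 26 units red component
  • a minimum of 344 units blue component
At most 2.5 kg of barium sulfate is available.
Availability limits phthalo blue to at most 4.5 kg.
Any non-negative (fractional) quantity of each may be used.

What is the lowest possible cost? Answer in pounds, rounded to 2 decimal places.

This is a linear program. Let x1 = kg of phthalo green, x2 = kg of barium sulfate, x3 = kg of iron-oxide yellow, x4 = kg of kaolin, x5 = kg of phthalo blue.
Minimise 21.77x1 + 1.15x2 + 2.74x3 + 0.85x4 + 17.05x5 s.t.:
  62x1 + 10x2 + 121x3 + 19x4 + 74x5 ≥ 101   (hiding power)
  31x3 ≥ 26   (red component)
  157x1 + 235x5 ≥ 344   (blue component)
  x2 ≤ 2.5
  x5 ≤ 4.5
  x1, x2, x3, x4, x5 ≥ 0.
The minimum-cost mix takes nothing from phthalo green, barium sulfate, kaolin — only iron-oxide yellow, phthalo blue. There the red component and blue component constraints are tight.
Solving gives x3 = 0.8387, x5 = 1.464.
Hence cost = 2.74·0.8387 + 17.05·1.464 = £27.2592.

£27.26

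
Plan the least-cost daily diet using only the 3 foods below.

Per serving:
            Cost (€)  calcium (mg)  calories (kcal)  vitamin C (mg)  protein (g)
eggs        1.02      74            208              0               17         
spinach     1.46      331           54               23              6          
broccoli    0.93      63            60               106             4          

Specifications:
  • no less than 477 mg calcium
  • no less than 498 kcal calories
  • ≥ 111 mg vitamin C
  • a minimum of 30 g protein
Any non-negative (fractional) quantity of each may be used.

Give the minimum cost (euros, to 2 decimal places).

Treat it as an LP. Let x1 = servings of eggs, x2 = servings of spinach, x3 = servings of broccoli.
Minimise 1.02x1 + 1.46x2 + 0.93x3 subject to:
  74x1 + 331x2 + 63x3 ≥ 477   (calcium)
  208x1 + 54x2 + 60x3 ≥ 498   (calories)
  23x2 + 106x3 ≥ 111   (vitamin C)
  17x1 + 6x2 + 4x3 ≥ 30   (protein)
  x1, x2, x3 ≥ 0.
The optimal mix uses every input. Binding constraints: calcium, calories, vitamin C.
That vertex is x1 = 1.925, x2 = 0.8463, x3 = 0.8635.
Hence cost = 1.02·1.925 + 1.46·0.8463 + 0.93·0.8635 = €4.0022.

€4.00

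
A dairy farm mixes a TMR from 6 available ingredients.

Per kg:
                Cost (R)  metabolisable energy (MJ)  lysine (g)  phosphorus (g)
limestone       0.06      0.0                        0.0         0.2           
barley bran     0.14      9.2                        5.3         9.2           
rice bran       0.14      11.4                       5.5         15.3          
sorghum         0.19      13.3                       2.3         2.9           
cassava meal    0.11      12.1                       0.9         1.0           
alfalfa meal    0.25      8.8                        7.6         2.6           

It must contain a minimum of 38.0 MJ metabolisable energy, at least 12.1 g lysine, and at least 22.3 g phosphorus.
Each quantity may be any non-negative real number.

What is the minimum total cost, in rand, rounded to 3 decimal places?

R0.418

Let x1 = kg of limestone, x2 = kg of barley bran, x3 = kg of rice bran, x4 = kg of sorghum, x5 = kg of cassava meal, x6 = kg of alfalfa meal.
Minimize 0.06x1 + 0.14x2 + 0.14x3 + 0.19x4 + 0.11x5 + 0.25x6 s.t.:
  9.2x2 + 11.4x3 + 13.3x4 + 12.1x5 + 8.8x6 ≥ 38   (metabolisable energy)
  5.3x2 + 5.5x3 + 2.3x4 + 0.9x5 + 7.6x6 ≥ 12.1   (lysine)
  0.2x1 + 9.2x2 + 15.3x3 + 2.9x4 + 1x5 + 2.6x6 ≥ 22.3   (phosphorus)
  x1, x2, x3, x4, x5, x6 ≥ 0.
At the optimum only rice bran, cassava meal are positive (limestone, barley bran, sorghum, alfalfa meal = 0). Binding constraints: metabolisable energy and lysine.
So rice bran = 1.993 kg, cassava meal = 1.262 kg.
Objective = 0.14·1.993 + 0.11·1.262 = 0.41784.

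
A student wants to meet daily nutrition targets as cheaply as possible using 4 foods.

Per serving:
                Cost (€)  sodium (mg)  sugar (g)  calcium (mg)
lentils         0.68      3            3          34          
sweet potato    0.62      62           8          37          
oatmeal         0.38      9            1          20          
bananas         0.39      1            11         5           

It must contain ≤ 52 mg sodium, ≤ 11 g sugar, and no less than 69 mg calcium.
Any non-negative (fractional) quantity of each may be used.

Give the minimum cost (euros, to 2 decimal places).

Treat it as an LP. Let x1 = servings of lentils, x2 = servings of sweet potato, x3 = servings of oatmeal, x4 = servings of bananas.
Minimize 0.68x1 + 0.62x2 + 0.38x3 + 0.39x4 with:
  3x1 + 62x2 + 9x3 + 1x4 ≤ 52   (sodium)
  3x1 + 8x2 + 1x3 + 11x4 ≤ 11   (sugar)
  34x1 + 37x2 + 20x3 + 5x4 ≥ 69   (calcium)
  x1, x2, x3, x4 ≥ 0.
The minimum-cost mix takes nothing from lentils, bananas — only sweet potato, oatmeal. Binding constraints: sodium and calcium.
Solving gives x2 = 0.462, x3 = 2.595.
Hence cost = 0.62·0.462 + 0.38·2.595 = €1.2725.

€1.27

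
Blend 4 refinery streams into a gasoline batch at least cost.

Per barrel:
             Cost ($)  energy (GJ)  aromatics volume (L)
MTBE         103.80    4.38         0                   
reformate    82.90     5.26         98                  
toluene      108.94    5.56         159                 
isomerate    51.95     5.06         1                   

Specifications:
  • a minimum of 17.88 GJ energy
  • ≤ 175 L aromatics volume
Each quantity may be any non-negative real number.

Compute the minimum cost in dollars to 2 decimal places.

$183.57

Let x1 = barrels of MTBE, x2 = barrels of reformate, x3 = barrels of toluene, x4 = barrels of isomerate.
Minimize 103.8x1 + 82.9x2 + 108.94x3 + 51.95x4 with:
  4.38x1 + 5.26x2 + 5.56x3 + 5.06x4 ≥ 17.88   (energy)
  98x2 + 159x3 + 1x4 ≤ 175   (aromatics volume)
  x1, x2, x3, x4 ≥ 0.
The minimum-cost mix takes nothing from MTBE, reformate, toluene — only isomerate. There the energy constraint is tight.
Solving gives x4 = 3.5336.
Total cost: 51.95·3.5336 = 183.5705.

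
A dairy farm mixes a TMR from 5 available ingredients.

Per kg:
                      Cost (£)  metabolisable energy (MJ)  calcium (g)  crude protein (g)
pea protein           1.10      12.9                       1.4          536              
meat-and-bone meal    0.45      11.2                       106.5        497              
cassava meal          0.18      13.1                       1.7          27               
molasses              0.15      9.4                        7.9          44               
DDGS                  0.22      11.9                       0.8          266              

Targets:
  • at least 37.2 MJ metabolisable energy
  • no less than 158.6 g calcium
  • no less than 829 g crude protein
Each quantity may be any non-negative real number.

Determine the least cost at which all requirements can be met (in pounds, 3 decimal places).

Treat it as an LP. Let x1 = kg of pea protein, x2 = kg of meat-and-bone meal, x3 = kg of cassava meal, x4 = kg of molasses, x5 = kg of DDGS.
Minimize 1.1x1 + 0.45x2 + 0.18x3 + 0.15x4 + 0.22x5 s.t.:
  12.9x1 + 11.2x2 + 13.1x3 + 9.4x4 + 11.9x5 ≥ 37.2   (metabolisable energy)
  1.4x1 + 106.5x2 + 1.7x3 + 7.9x4 + 0.8x5 ≥ 158.6   (calcium)
  536x1 + 497x2 + 27x3 + 44x4 + 266x5 ≥ 829   (crude protein)
  x1, x2, x3, x4, x5 ≥ 0.
The minimum-cost mix takes nothing from pea protein, molasses — only meat-and-bone meal, cassava meal, DDGS. There the metabolisable energy, calcium, crude protein constraints are tight.
Optimal quantities: meat-and-bone meal = 1.466 kg, cassava meal = 1.369 kg, DDGS = 0.2393 kg.
Total cost: 0.45·1.466 + 0.18·1.369 + 0.22·0.2393 = 0.95877.

£0.959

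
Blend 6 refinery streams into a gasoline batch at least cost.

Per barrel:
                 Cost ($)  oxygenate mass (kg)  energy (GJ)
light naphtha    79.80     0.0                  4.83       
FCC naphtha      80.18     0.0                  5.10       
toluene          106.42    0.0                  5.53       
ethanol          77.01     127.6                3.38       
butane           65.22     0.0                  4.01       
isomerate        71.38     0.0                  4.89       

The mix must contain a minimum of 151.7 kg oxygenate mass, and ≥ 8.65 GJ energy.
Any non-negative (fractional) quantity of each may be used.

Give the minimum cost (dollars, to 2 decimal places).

Treat it as an LP. Let x1 = barrels of light naphtha, x2 = barrels of FCC naphtha, x3 = barrels of toluene, x4 = barrels of ethanol, x5 = barrels of butane, x6 = barrels of isomerate.
min 79.8x1 + 80.18x2 + 106.42x3 + 77.01x4 + 65.22x5 + 71.38x6 with:
  127.6x4 ≥ 151.7   (oxygenate mass)
  4.83x1 + 5.1x2 + 5.53x3 + 3.38x4 + 4.01x5 + 4.89x6 ≥ 8.65   (energy)
  x1, x2, x3, x4, x5, x6 ≥ 0.
The minimum-cost mix takes nothing from light naphtha, FCC naphtha, toluene, butane — only ethanol, isomerate. Binding constraints: oxygenate mass and energy.
So ethanol = 1.18887 barrels, isomerate = 0.94716 barrels.
Total cost: 77.01·1.18887 + 71.38·0.94716 = 159.1632.

$159.16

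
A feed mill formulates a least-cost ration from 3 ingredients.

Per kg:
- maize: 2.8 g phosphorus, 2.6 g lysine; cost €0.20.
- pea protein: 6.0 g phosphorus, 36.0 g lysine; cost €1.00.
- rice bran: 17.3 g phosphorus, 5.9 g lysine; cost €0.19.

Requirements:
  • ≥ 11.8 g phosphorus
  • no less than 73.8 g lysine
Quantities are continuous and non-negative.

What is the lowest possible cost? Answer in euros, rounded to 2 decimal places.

€2.05

Let x1 = kg of maize, x2 = kg of pea protein, x3 = kg of rice bran.
Minimise 0.2x1 + 1x2 + 0.19x3 s.t.:
  2.8x1 + 6x2 + 17.3x3 ≥ 11.8   (phosphorus)
  2.6x1 + 36x2 + 5.9x3 ≥ 73.8   (lysine)
  x1, x2, x3 ≥ 0.
The minimum-cost mix takes nothing from maize, rice bran — only pea protein. There the lysine constraint is tight.
That vertex is x2 = 2.05.
Total cost: 1·2.05 = 2.0500.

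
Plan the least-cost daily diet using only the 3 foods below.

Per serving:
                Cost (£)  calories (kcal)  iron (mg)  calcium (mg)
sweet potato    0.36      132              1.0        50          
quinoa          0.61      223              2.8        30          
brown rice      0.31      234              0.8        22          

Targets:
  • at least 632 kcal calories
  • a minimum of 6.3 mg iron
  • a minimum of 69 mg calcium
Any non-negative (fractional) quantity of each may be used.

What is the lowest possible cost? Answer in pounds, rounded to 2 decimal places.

Treat it as an LP. Let x1 = servings of sweet potato, x2 = servings of quinoa, x3 = servings of brown rice.
Minimize 0.36x1 + 0.61x2 + 0.31x3 s.t.:
  132x1 + 223x2 + 234x3 ≥ 632   (calories)
  1x1 + 2.8x2 + 0.8x3 ≥ 6.3   (iron)
  50x1 + 30x2 + 22x3 ≥ 69   (calcium)
  x1, x2, x3 ≥ 0.
At the optimum only quinoa, brown rice are positive (sweet potato = 0). Binding constraints: calories and iron.
So quinoa = 2.031 servings, brown rice = 0.7649 servings.
Objective = 0.61·2.031 + 0.31·0.7649 = 1.4760.

£1.48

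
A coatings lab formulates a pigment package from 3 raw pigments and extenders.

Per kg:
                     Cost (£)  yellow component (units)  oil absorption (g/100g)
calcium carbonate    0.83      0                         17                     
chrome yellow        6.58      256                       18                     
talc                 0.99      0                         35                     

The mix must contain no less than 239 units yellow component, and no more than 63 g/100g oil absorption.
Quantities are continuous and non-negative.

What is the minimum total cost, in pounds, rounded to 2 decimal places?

£6.14

Set it up as a linear program. Let x1 = kg of calcium carbonate, x2 = kg of chrome yellow, x3 = kg of talc.
min 0.83x1 + 6.58x2 + 0.99x3 subject to:
  256x2 ≥ 239   (yellow component)
  17x1 + 18x2 + 35x3 ≤ 63   (oil absorption)
  x1, x2, x3 ≥ 0.
The minimum-cost mix takes nothing from calcium carbonate, talc — only chrome yellow. The yellow component requirement is met with equality.
That vertex is x2 = 0.9336.
Total cost: 6.58·0.9336 = 6.1431.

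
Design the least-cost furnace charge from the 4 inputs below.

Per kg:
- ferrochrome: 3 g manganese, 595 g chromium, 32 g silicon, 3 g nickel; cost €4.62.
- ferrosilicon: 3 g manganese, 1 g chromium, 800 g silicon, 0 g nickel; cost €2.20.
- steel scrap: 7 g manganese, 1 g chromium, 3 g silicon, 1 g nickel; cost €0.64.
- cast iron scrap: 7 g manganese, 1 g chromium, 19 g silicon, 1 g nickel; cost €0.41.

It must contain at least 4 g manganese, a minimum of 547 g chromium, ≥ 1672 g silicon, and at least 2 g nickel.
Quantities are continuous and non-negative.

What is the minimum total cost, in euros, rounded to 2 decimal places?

This is a linear program. Let x1 = kg of ferrochrome, x2 = kg of ferrosilicon, x3 = kg of steel scrap, x4 = kg of cast iron scrap.
min 4.62x1 + 2.2x2 + 0.64x3 + 0.41x4 s.t.:
  3x1 + 3x2 + 7x3 + 7x4 ≥ 4   (manganese)
  595x1 + 1x2 + 1x3 + 1x4 ≥ 547   (chromium)
  32x1 + 800x2 + 3x3 + 19x4 ≥ 1672   (silicon)
  3x1 + 1x3 + 1x4 ≥ 2   (nickel)
  x1, x2, x3, x4 ≥ 0.
At the optimum only ferrochrome, ferrosilicon are positive (steel scrap, cast iron scrap = 0). Binding constraints: chromium and silicon.
So ferrochrome = 0.9159 kg, ferrosilicon = 2.053 kg.
Total cost: 4.62·0.9159 + 2.2·2.053 = 8.7481.

€8.75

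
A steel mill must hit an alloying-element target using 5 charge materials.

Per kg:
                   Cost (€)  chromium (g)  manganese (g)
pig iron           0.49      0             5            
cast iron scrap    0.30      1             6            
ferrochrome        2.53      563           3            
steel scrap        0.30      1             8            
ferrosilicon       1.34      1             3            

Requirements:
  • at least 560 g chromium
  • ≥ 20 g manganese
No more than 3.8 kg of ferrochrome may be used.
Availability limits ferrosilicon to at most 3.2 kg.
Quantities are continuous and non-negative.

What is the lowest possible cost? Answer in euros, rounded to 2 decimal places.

Let x1 = kg of pig iron, x2 = kg of cast iron scrap, x3 = kg of ferrochrome, x4 = kg of steel scrap, x5 = kg of ferrosilicon.
Minimize 0.49x1 + 0.3x2 + 2.53x3 + 0.3x4 + 1.34x5 with:
  1x2 + 563x3 + 1x4 + 1x5 ≥ 560   (chromium)
  5x1 + 6x2 + 3x3 + 8x4 + 3x5 ≥ 20   (manganese)
  x3 ≤ 3.8
  x5 ≤ 3.2
  x1, x2, x3, x4, x5 ≥ 0.
At the optimum only ferrochrome, steel scrap are positive (pig iron, cast iron scrap, ferrosilicon = 0). Binding constraints: chromium and manganese.
That vertex is x3 = 0.9909, x4 = 2.128.
Cost = 2.53·0.9909 + 0.3·2.128 = 3.1454.

€3.15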